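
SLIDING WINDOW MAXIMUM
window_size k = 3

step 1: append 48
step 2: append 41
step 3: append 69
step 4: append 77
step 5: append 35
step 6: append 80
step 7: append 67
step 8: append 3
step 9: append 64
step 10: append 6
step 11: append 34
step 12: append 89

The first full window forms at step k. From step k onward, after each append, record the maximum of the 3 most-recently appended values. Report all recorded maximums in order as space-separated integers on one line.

Answer: 69 77 77 80 80 80 67 64 64 89

Derivation:
step 1: append 48 -> window=[48] (not full yet)
step 2: append 41 -> window=[48, 41] (not full yet)
step 3: append 69 -> window=[48, 41, 69] -> max=69
step 4: append 77 -> window=[41, 69, 77] -> max=77
step 5: append 35 -> window=[69, 77, 35] -> max=77
step 6: append 80 -> window=[77, 35, 80] -> max=80
step 7: append 67 -> window=[35, 80, 67] -> max=80
step 8: append 3 -> window=[80, 67, 3] -> max=80
step 9: append 64 -> window=[67, 3, 64] -> max=67
step 10: append 6 -> window=[3, 64, 6] -> max=64
step 11: append 34 -> window=[64, 6, 34] -> max=64
step 12: append 89 -> window=[6, 34, 89] -> max=89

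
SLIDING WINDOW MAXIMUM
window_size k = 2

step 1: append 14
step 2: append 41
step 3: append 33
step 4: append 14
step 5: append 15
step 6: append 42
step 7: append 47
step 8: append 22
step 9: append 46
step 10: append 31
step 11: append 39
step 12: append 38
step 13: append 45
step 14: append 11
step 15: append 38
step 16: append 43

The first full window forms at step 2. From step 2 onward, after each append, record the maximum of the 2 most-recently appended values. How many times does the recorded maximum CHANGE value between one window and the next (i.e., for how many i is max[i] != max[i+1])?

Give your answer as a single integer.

step 1: append 14 -> window=[14] (not full yet)
step 2: append 41 -> window=[14, 41] -> max=41
step 3: append 33 -> window=[41, 33] -> max=41
step 4: append 14 -> window=[33, 14] -> max=33
step 5: append 15 -> window=[14, 15] -> max=15
step 6: append 42 -> window=[15, 42] -> max=42
step 7: append 47 -> window=[42, 47] -> max=47
step 8: append 22 -> window=[47, 22] -> max=47
step 9: append 46 -> window=[22, 46] -> max=46
step 10: append 31 -> window=[46, 31] -> max=46
step 11: append 39 -> window=[31, 39] -> max=39
step 12: append 38 -> window=[39, 38] -> max=39
step 13: append 45 -> window=[38, 45] -> max=45
step 14: append 11 -> window=[45, 11] -> max=45
step 15: append 38 -> window=[11, 38] -> max=38
step 16: append 43 -> window=[38, 43] -> max=43
Recorded maximums: 41 41 33 15 42 47 47 46 46 39 39 45 45 38 43
Changes between consecutive maximums: 9

Answer: 9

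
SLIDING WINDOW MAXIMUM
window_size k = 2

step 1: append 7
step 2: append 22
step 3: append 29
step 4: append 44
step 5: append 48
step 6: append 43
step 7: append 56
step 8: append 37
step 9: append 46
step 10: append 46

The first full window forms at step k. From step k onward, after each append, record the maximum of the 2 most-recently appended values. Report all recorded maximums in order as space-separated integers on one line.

step 1: append 7 -> window=[7] (not full yet)
step 2: append 22 -> window=[7, 22] -> max=22
step 3: append 29 -> window=[22, 29] -> max=29
step 4: append 44 -> window=[29, 44] -> max=44
step 5: append 48 -> window=[44, 48] -> max=48
step 6: append 43 -> window=[48, 43] -> max=48
step 7: append 56 -> window=[43, 56] -> max=56
step 8: append 37 -> window=[56, 37] -> max=56
step 9: append 46 -> window=[37, 46] -> max=46
step 10: append 46 -> window=[46, 46] -> max=46

Answer: 22 29 44 48 48 56 56 46 46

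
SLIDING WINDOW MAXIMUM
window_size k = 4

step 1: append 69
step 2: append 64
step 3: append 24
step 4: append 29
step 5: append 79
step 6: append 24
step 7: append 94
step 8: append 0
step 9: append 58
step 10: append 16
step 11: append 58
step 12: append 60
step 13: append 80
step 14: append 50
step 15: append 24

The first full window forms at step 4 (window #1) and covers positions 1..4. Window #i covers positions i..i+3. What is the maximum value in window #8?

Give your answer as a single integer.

step 1: append 69 -> window=[69] (not full yet)
step 2: append 64 -> window=[69, 64] (not full yet)
step 3: append 24 -> window=[69, 64, 24] (not full yet)
step 4: append 29 -> window=[69, 64, 24, 29] -> max=69
step 5: append 79 -> window=[64, 24, 29, 79] -> max=79
step 6: append 24 -> window=[24, 29, 79, 24] -> max=79
step 7: append 94 -> window=[29, 79, 24, 94] -> max=94
step 8: append 0 -> window=[79, 24, 94, 0] -> max=94
step 9: append 58 -> window=[24, 94, 0, 58] -> max=94
step 10: append 16 -> window=[94, 0, 58, 16] -> max=94
step 11: append 58 -> window=[0, 58, 16, 58] -> max=58
Window #8 max = 58

Answer: 58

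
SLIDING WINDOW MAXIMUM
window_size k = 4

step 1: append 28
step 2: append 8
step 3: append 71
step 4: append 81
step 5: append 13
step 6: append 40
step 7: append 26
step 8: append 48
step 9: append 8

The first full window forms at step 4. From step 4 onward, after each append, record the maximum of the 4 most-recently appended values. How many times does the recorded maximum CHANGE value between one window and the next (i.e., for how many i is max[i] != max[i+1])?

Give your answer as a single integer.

Answer: 1

Derivation:
step 1: append 28 -> window=[28] (not full yet)
step 2: append 8 -> window=[28, 8] (not full yet)
step 3: append 71 -> window=[28, 8, 71] (not full yet)
step 4: append 81 -> window=[28, 8, 71, 81] -> max=81
step 5: append 13 -> window=[8, 71, 81, 13] -> max=81
step 6: append 40 -> window=[71, 81, 13, 40] -> max=81
step 7: append 26 -> window=[81, 13, 40, 26] -> max=81
step 8: append 48 -> window=[13, 40, 26, 48] -> max=48
step 9: append 8 -> window=[40, 26, 48, 8] -> max=48
Recorded maximums: 81 81 81 81 48 48
Changes between consecutive maximums: 1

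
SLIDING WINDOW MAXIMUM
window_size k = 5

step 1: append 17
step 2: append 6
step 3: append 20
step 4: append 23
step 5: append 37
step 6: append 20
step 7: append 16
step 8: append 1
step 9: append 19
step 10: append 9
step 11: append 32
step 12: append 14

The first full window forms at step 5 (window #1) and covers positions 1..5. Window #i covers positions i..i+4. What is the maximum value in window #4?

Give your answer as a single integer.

step 1: append 17 -> window=[17] (not full yet)
step 2: append 6 -> window=[17, 6] (not full yet)
step 3: append 20 -> window=[17, 6, 20] (not full yet)
step 4: append 23 -> window=[17, 6, 20, 23] (not full yet)
step 5: append 37 -> window=[17, 6, 20, 23, 37] -> max=37
step 6: append 20 -> window=[6, 20, 23, 37, 20] -> max=37
step 7: append 16 -> window=[20, 23, 37, 20, 16] -> max=37
step 8: append 1 -> window=[23, 37, 20, 16, 1] -> max=37
Window #4 max = 37

Answer: 37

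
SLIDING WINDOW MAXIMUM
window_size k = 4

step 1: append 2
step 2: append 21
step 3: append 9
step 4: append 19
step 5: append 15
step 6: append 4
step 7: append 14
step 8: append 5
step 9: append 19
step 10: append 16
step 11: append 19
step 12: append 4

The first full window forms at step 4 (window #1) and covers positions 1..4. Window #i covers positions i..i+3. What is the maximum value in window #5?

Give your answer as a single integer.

step 1: append 2 -> window=[2] (not full yet)
step 2: append 21 -> window=[2, 21] (not full yet)
step 3: append 9 -> window=[2, 21, 9] (not full yet)
step 4: append 19 -> window=[2, 21, 9, 19] -> max=21
step 5: append 15 -> window=[21, 9, 19, 15] -> max=21
step 6: append 4 -> window=[9, 19, 15, 4] -> max=19
step 7: append 14 -> window=[19, 15, 4, 14] -> max=19
step 8: append 5 -> window=[15, 4, 14, 5] -> max=15
Window #5 max = 15

Answer: 15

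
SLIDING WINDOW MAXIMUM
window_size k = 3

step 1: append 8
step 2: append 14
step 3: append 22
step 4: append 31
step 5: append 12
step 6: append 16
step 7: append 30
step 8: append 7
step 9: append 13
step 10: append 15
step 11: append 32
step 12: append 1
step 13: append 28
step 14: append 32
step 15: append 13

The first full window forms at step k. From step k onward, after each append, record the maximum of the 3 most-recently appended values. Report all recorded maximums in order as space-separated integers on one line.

Answer: 22 31 31 31 30 30 30 15 32 32 32 32 32

Derivation:
step 1: append 8 -> window=[8] (not full yet)
step 2: append 14 -> window=[8, 14] (not full yet)
step 3: append 22 -> window=[8, 14, 22] -> max=22
step 4: append 31 -> window=[14, 22, 31] -> max=31
step 5: append 12 -> window=[22, 31, 12] -> max=31
step 6: append 16 -> window=[31, 12, 16] -> max=31
step 7: append 30 -> window=[12, 16, 30] -> max=30
step 8: append 7 -> window=[16, 30, 7] -> max=30
step 9: append 13 -> window=[30, 7, 13] -> max=30
step 10: append 15 -> window=[7, 13, 15] -> max=15
step 11: append 32 -> window=[13, 15, 32] -> max=32
step 12: append 1 -> window=[15, 32, 1] -> max=32
step 13: append 28 -> window=[32, 1, 28] -> max=32
step 14: append 32 -> window=[1, 28, 32] -> max=32
step 15: append 13 -> window=[28, 32, 13] -> max=32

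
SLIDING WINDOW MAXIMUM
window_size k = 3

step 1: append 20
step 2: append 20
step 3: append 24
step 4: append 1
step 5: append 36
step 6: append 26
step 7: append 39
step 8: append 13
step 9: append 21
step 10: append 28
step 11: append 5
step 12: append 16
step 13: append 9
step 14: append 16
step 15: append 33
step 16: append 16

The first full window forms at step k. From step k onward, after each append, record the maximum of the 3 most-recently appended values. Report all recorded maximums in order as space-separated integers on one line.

Answer: 24 24 36 36 39 39 39 28 28 28 16 16 33 33

Derivation:
step 1: append 20 -> window=[20] (not full yet)
step 2: append 20 -> window=[20, 20] (not full yet)
step 3: append 24 -> window=[20, 20, 24] -> max=24
step 4: append 1 -> window=[20, 24, 1] -> max=24
step 5: append 36 -> window=[24, 1, 36] -> max=36
step 6: append 26 -> window=[1, 36, 26] -> max=36
step 7: append 39 -> window=[36, 26, 39] -> max=39
step 8: append 13 -> window=[26, 39, 13] -> max=39
step 9: append 21 -> window=[39, 13, 21] -> max=39
step 10: append 28 -> window=[13, 21, 28] -> max=28
step 11: append 5 -> window=[21, 28, 5] -> max=28
step 12: append 16 -> window=[28, 5, 16] -> max=28
step 13: append 9 -> window=[5, 16, 9] -> max=16
step 14: append 16 -> window=[16, 9, 16] -> max=16
step 15: append 33 -> window=[9, 16, 33] -> max=33
step 16: append 16 -> window=[16, 33, 16] -> max=33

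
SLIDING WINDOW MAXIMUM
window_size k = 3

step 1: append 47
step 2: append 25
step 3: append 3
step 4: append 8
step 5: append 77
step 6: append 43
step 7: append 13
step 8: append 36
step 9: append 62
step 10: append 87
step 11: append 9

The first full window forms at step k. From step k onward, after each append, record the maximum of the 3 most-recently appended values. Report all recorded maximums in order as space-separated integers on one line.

step 1: append 47 -> window=[47] (not full yet)
step 2: append 25 -> window=[47, 25] (not full yet)
step 3: append 3 -> window=[47, 25, 3] -> max=47
step 4: append 8 -> window=[25, 3, 8] -> max=25
step 5: append 77 -> window=[3, 8, 77] -> max=77
step 6: append 43 -> window=[8, 77, 43] -> max=77
step 7: append 13 -> window=[77, 43, 13] -> max=77
step 8: append 36 -> window=[43, 13, 36] -> max=43
step 9: append 62 -> window=[13, 36, 62] -> max=62
step 10: append 87 -> window=[36, 62, 87] -> max=87
step 11: append 9 -> window=[62, 87, 9] -> max=87

Answer: 47 25 77 77 77 43 62 87 87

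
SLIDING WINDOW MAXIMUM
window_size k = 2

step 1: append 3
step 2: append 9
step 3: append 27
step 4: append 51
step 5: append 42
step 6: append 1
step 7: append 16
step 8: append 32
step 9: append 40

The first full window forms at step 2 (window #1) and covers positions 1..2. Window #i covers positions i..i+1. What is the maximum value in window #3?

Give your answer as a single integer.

Answer: 51

Derivation:
step 1: append 3 -> window=[3] (not full yet)
step 2: append 9 -> window=[3, 9] -> max=9
step 3: append 27 -> window=[9, 27] -> max=27
step 4: append 51 -> window=[27, 51] -> max=51
Window #3 max = 51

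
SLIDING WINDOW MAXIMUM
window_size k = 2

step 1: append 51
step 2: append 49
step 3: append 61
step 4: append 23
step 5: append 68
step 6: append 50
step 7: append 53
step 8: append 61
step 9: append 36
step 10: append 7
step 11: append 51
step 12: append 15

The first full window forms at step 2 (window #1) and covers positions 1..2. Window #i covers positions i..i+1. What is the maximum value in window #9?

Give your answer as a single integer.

step 1: append 51 -> window=[51] (not full yet)
step 2: append 49 -> window=[51, 49] -> max=51
step 3: append 61 -> window=[49, 61] -> max=61
step 4: append 23 -> window=[61, 23] -> max=61
step 5: append 68 -> window=[23, 68] -> max=68
step 6: append 50 -> window=[68, 50] -> max=68
step 7: append 53 -> window=[50, 53] -> max=53
step 8: append 61 -> window=[53, 61] -> max=61
step 9: append 36 -> window=[61, 36] -> max=61
step 10: append 7 -> window=[36, 7] -> max=36
Window #9 max = 36

Answer: 36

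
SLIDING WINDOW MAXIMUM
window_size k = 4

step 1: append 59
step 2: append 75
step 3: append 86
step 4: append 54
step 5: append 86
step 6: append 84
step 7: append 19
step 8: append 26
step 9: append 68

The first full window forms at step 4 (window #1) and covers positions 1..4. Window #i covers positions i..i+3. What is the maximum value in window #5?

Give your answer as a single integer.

step 1: append 59 -> window=[59] (not full yet)
step 2: append 75 -> window=[59, 75] (not full yet)
step 3: append 86 -> window=[59, 75, 86] (not full yet)
step 4: append 54 -> window=[59, 75, 86, 54] -> max=86
step 5: append 86 -> window=[75, 86, 54, 86] -> max=86
step 6: append 84 -> window=[86, 54, 86, 84] -> max=86
step 7: append 19 -> window=[54, 86, 84, 19] -> max=86
step 8: append 26 -> window=[86, 84, 19, 26] -> max=86
Window #5 max = 86

Answer: 86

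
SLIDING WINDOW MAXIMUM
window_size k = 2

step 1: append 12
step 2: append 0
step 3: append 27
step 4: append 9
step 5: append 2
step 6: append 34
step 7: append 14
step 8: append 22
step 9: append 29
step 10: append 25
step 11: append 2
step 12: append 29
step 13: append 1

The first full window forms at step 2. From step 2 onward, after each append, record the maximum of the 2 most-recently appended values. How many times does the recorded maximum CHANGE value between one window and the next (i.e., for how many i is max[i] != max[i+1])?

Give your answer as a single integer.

step 1: append 12 -> window=[12] (not full yet)
step 2: append 0 -> window=[12, 0] -> max=12
step 3: append 27 -> window=[0, 27] -> max=27
step 4: append 9 -> window=[27, 9] -> max=27
step 5: append 2 -> window=[9, 2] -> max=9
step 6: append 34 -> window=[2, 34] -> max=34
step 7: append 14 -> window=[34, 14] -> max=34
step 8: append 22 -> window=[14, 22] -> max=22
step 9: append 29 -> window=[22, 29] -> max=29
step 10: append 25 -> window=[29, 25] -> max=29
step 11: append 2 -> window=[25, 2] -> max=25
step 12: append 29 -> window=[2, 29] -> max=29
step 13: append 1 -> window=[29, 1] -> max=29
Recorded maximums: 12 27 27 9 34 34 22 29 29 25 29 29
Changes between consecutive maximums: 7

Answer: 7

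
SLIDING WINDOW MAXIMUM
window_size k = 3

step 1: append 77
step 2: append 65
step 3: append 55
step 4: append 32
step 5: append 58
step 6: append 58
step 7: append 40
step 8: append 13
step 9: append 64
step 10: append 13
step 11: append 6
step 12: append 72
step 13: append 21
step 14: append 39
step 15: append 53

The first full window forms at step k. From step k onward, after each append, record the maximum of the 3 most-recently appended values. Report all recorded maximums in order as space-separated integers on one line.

Answer: 77 65 58 58 58 58 64 64 64 72 72 72 53

Derivation:
step 1: append 77 -> window=[77] (not full yet)
step 2: append 65 -> window=[77, 65] (not full yet)
step 3: append 55 -> window=[77, 65, 55] -> max=77
step 4: append 32 -> window=[65, 55, 32] -> max=65
step 5: append 58 -> window=[55, 32, 58] -> max=58
step 6: append 58 -> window=[32, 58, 58] -> max=58
step 7: append 40 -> window=[58, 58, 40] -> max=58
step 8: append 13 -> window=[58, 40, 13] -> max=58
step 9: append 64 -> window=[40, 13, 64] -> max=64
step 10: append 13 -> window=[13, 64, 13] -> max=64
step 11: append 6 -> window=[64, 13, 6] -> max=64
step 12: append 72 -> window=[13, 6, 72] -> max=72
step 13: append 21 -> window=[6, 72, 21] -> max=72
step 14: append 39 -> window=[72, 21, 39] -> max=72
step 15: append 53 -> window=[21, 39, 53] -> max=53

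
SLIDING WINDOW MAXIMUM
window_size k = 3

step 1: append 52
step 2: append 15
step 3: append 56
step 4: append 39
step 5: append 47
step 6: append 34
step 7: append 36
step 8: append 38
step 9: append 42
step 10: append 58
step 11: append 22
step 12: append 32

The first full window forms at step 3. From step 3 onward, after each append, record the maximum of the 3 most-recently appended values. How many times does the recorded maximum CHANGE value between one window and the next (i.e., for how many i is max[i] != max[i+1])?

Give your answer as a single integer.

step 1: append 52 -> window=[52] (not full yet)
step 2: append 15 -> window=[52, 15] (not full yet)
step 3: append 56 -> window=[52, 15, 56] -> max=56
step 4: append 39 -> window=[15, 56, 39] -> max=56
step 5: append 47 -> window=[56, 39, 47] -> max=56
step 6: append 34 -> window=[39, 47, 34] -> max=47
step 7: append 36 -> window=[47, 34, 36] -> max=47
step 8: append 38 -> window=[34, 36, 38] -> max=38
step 9: append 42 -> window=[36, 38, 42] -> max=42
step 10: append 58 -> window=[38, 42, 58] -> max=58
step 11: append 22 -> window=[42, 58, 22] -> max=58
step 12: append 32 -> window=[58, 22, 32] -> max=58
Recorded maximums: 56 56 56 47 47 38 42 58 58 58
Changes between consecutive maximums: 4

Answer: 4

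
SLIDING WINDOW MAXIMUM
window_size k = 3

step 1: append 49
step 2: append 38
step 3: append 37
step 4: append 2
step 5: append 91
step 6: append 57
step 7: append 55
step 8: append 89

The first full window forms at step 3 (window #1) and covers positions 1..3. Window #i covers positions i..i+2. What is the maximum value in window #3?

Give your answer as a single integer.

step 1: append 49 -> window=[49] (not full yet)
step 2: append 38 -> window=[49, 38] (not full yet)
step 3: append 37 -> window=[49, 38, 37] -> max=49
step 4: append 2 -> window=[38, 37, 2] -> max=38
step 5: append 91 -> window=[37, 2, 91] -> max=91
Window #3 max = 91

Answer: 91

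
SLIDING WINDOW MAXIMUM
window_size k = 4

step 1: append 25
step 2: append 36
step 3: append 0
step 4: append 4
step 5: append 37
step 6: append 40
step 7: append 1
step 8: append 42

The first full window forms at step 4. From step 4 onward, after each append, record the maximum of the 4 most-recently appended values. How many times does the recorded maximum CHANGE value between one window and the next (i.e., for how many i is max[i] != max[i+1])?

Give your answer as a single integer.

Answer: 3

Derivation:
step 1: append 25 -> window=[25] (not full yet)
step 2: append 36 -> window=[25, 36] (not full yet)
step 3: append 0 -> window=[25, 36, 0] (not full yet)
step 4: append 4 -> window=[25, 36, 0, 4] -> max=36
step 5: append 37 -> window=[36, 0, 4, 37] -> max=37
step 6: append 40 -> window=[0, 4, 37, 40] -> max=40
step 7: append 1 -> window=[4, 37, 40, 1] -> max=40
step 8: append 42 -> window=[37, 40, 1, 42] -> max=42
Recorded maximums: 36 37 40 40 42
Changes between consecutive maximums: 3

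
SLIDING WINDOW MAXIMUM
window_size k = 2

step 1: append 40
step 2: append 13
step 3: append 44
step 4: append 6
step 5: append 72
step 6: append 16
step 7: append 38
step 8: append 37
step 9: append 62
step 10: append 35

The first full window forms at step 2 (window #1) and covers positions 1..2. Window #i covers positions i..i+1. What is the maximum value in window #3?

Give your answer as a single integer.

Answer: 44

Derivation:
step 1: append 40 -> window=[40] (not full yet)
step 2: append 13 -> window=[40, 13] -> max=40
step 3: append 44 -> window=[13, 44] -> max=44
step 4: append 6 -> window=[44, 6] -> max=44
Window #3 max = 44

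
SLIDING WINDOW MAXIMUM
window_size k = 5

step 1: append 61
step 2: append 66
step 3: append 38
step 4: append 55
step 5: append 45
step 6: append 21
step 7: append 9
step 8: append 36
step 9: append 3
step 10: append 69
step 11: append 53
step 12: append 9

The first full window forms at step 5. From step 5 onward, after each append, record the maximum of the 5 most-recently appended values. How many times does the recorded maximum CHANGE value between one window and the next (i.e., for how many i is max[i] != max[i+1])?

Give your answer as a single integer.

Answer: 3

Derivation:
step 1: append 61 -> window=[61] (not full yet)
step 2: append 66 -> window=[61, 66] (not full yet)
step 3: append 38 -> window=[61, 66, 38] (not full yet)
step 4: append 55 -> window=[61, 66, 38, 55] (not full yet)
step 5: append 45 -> window=[61, 66, 38, 55, 45] -> max=66
step 6: append 21 -> window=[66, 38, 55, 45, 21] -> max=66
step 7: append 9 -> window=[38, 55, 45, 21, 9] -> max=55
step 8: append 36 -> window=[55, 45, 21, 9, 36] -> max=55
step 9: append 3 -> window=[45, 21, 9, 36, 3] -> max=45
step 10: append 69 -> window=[21, 9, 36, 3, 69] -> max=69
step 11: append 53 -> window=[9, 36, 3, 69, 53] -> max=69
step 12: append 9 -> window=[36, 3, 69, 53, 9] -> max=69
Recorded maximums: 66 66 55 55 45 69 69 69
Changes between consecutive maximums: 3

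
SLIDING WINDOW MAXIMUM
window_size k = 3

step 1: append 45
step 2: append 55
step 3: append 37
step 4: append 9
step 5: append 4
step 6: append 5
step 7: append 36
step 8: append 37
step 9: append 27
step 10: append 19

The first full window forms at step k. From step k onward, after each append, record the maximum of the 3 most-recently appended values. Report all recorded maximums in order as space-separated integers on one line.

step 1: append 45 -> window=[45] (not full yet)
step 2: append 55 -> window=[45, 55] (not full yet)
step 3: append 37 -> window=[45, 55, 37] -> max=55
step 4: append 9 -> window=[55, 37, 9] -> max=55
step 5: append 4 -> window=[37, 9, 4] -> max=37
step 6: append 5 -> window=[9, 4, 5] -> max=9
step 7: append 36 -> window=[4, 5, 36] -> max=36
step 8: append 37 -> window=[5, 36, 37] -> max=37
step 9: append 27 -> window=[36, 37, 27] -> max=37
step 10: append 19 -> window=[37, 27, 19] -> max=37

Answer: 55 55 37 9 36 37 37 37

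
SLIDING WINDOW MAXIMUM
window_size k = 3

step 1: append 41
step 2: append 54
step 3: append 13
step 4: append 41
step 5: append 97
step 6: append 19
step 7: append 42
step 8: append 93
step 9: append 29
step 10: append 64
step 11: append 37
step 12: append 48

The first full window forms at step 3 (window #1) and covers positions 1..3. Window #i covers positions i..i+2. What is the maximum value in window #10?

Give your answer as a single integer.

step 1: append 41 -> window=[41] (not full yet)
step 2: append 54 -> window=[41, 54] (not full yet)
step 3: append 13 -> window=[41, 54, 13] -> max=54
step 4: append 41 -> window=[54, 13, 41] -> max=54
step 5: append 97 -> window=[13, 41, 97] -> max=97
step 6: append 19 -> window=[41, 97, 19] -> max=97
step 7: append 42 -> window=[97, 19, 42] -> max=97
step 8: append 93 -> window=[19, 42, 93] -> max=93
step 9: append 29 -> window=[42, 93, 29] -> max=93
step 10: append 64 -> window=[93, 29, 64] -> max=93
step 11: append 37 -> window=[29, 64, 37] -> max=64
step 12: append 48 -> window=[64, 37, 48] -> max=64
Window #10 max = 64

Answer: 64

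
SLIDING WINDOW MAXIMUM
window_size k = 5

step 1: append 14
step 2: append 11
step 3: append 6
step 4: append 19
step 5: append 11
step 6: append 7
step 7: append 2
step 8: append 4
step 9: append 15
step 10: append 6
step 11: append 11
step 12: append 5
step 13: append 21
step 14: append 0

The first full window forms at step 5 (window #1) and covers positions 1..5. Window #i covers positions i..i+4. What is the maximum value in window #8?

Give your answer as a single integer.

Answer: 15

Derivation:
step 1: append 14 -> window=[14] (not full yet)
step 2: append 11 -> window=[14, 11] (not full yet)
step 3: append 6 -> window=[14, 11, 6] (not full yet)
step 4: append 19 -> window=[14, 11, 6, 19] (not full yet)
step 5: append 11 -> window=[14, 11, 6, 19, 11] -> max=19
step 6: append 7 -> window=[11, 6, 19, 11, 7] -> max=19
step 7: append 2 -> window=[6, 19, 11, 7, 2] -> max=19
step 8: append 4 -> window=[19, 11, 7, 2, 4] -> max=19
step 9: append 15 -> window=[11, 7, 2, 4, 15] -> max=15
step 10: append 6 -> window=[7, 2, 4, 15, 6] -> max=15
step 11: append 11 -> window=[2, 4, 15, 6, 11] -> max=15
step 12: append 5 -> window=[4, 15, 6, 11, 5] -> max=15
Window #8 max = 15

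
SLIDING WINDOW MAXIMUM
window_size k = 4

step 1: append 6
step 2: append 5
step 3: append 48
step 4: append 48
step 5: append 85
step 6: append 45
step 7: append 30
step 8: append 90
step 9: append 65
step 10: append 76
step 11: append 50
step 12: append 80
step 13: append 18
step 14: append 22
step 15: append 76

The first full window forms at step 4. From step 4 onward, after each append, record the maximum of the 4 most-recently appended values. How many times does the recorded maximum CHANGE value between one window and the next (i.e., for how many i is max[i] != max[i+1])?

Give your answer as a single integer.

Answer: 3

Derivation:
step 1: append 6 -> window=[6] (not full yet)
step 2: append 5 -> window=[6, 5] (not full yet)
step 3: append 48 -> window=[6, 5, 48] (not full yet)
step 4: append 48 -> window=[6, 5, 48, 48] -> max=48
step 5: append 85 -> window=[5, 48, 48, 85] -> max=85
step 6: append 45 -> window=[48, 48, 85, 45] -> max=85
step 7: append 30 -> window=[48, 85, 45, 30] -> max=85
step 8: append 90 -> window=[85, 45, 30, 90] -> max=90
step 9: append 65 -> window=[45, 30, 90, 65] -> max=90
step 10: append 76 -> window=[30, 90, 65, 76] -> max=90
step 11: append 50 -> window=[90, 65, 76, 50] -> max=90
step 12: append 80 -> window=[65, 76, 50, 80] -> max=80
step 13: append 18 -> window=[76, 50, 80, 18] -> max=80
step 14: append 22 -> window=[50, 80, 18, 22] -> max=80
step 15: append 76 -> window=[80, 18, 22, 76] -> max=80
Recorded maximums: 48 85 85 85 90 90 90 90 80 80 80 80
Changes between consecutive maximums: 3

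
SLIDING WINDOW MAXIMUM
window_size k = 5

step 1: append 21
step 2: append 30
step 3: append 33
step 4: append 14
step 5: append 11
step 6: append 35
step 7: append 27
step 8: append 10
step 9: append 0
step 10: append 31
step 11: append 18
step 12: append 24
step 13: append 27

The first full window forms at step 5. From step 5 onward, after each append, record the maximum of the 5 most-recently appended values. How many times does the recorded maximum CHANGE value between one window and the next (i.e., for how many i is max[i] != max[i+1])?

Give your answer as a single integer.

Answer: 2

Derivation:
step 1: append 21 -> window=[21] (not full yet)
step 2: append 30 -> window=[21, 30] (not full yet)
step 3: append 33 -> window=[21, 30, 33] (not full yet)
step 4: append 14 -> window=[21, 30, 33, 14] (not full yet)
step 5: append 11 -> window=[21, 30, 33, 14, 11] -> max=33
step 6: append 35 -> window=[30, 33, 14, 11, 35] -> max=35
step 7: append 27 -> window=[33, 14, 11, 35, 27] -> max=35
step 8: append 10 -> window=[14, 11, 35, 27, 10] -> max=35
step 9: append 0 -> window=[11, 35, 27, 10, 0] -> max=35
step 10: append 31 -> window=[35, 27, 10, 0, 31] -> max=35
step 11: append 18 -> window=[27, 10, 0, 31, 18] -> max=31
step 12: append 24 -> window=[10, 0, 31, 18, 24] -> max=31
step 13: append 27 -> window=[0, 31, 18, 24, 27] -> max=31
Recorded maximums: 33 35 35 35 35 35 31 31 31
Changes between consecutive maximums: 2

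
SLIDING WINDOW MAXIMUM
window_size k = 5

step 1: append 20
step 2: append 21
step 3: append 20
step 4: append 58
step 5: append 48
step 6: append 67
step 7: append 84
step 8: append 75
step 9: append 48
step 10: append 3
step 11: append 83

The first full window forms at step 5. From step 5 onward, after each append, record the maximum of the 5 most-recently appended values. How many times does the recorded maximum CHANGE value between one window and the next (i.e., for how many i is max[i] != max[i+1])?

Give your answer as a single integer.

step 1: append 20 -> window=[20] (not full yet)
step 2: append 21 -> window=[20, 21] (not full yet)
step 3: append 20 -> window=[20, 21, 20] (not full yet)
step 4: append 58 -> window=[20, 21, 20, 58] (not full yet)
step 5: append 48 -> window=[20, 21, 20, 58, 48] -> max=58
step 6: append 67 -> window=[21, 20, 58, 48, 67] -> max=67
step 7: append 84 -> window=[20, 58, 48, 67, 84] -> max=84
step 8: append 75 -> window=[58, 48, 67, 84, 75] -> max=84
step 9: append 48 -> window=[48, 67, 84, 75, 48] -> max=84
step 10: append 3 -> window=[67, 84, 75, 48, 3] -> max=84
step 11: append 83 -> window=[84, 75, 48, 3, 83] -> max=84
Recorded maximums: 58 67 84 84 84 84 84
Changes between consecutive maximums: 2

Answer: 2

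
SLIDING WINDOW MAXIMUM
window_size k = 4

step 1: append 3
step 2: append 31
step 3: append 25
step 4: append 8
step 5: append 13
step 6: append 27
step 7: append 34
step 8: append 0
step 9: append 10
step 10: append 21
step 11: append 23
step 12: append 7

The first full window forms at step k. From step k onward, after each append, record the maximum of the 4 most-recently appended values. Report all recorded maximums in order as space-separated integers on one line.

step 1: append 3 -> window=[3] (not full yet)
step 2: append 31 -> window=[3, 31] (not full yet)
step 3: append 25 -> window=[3, 31, 25] (not full yet)
step 4: append 8 -> window=[3, 31, 25, 8] -> max=31
step 5: append 13 -> window=[31, 25, 8, 13] -> max=31
step 6: append 27 -> window=[25, 8, 13, 27] -> max=27
step 7: append 34 -> window=[8, 13, 27, 34] -> max=34
step 8: append 0 -> window=[13, 27, 34, 0] -> max=34
step 9: append 10 -> window=[27, 34, 0, 10] -> max=34
step 10: append 21 -> window=[34, 0, 10, 21] -> max=34
step 11: append 23 -> window=[0, 10, 21, 23] -> max=23
step 12: append 7 -> window=[10, 21, 23, 7] -> max=23

Answer: 31 31 27 34 34 34 34 23 23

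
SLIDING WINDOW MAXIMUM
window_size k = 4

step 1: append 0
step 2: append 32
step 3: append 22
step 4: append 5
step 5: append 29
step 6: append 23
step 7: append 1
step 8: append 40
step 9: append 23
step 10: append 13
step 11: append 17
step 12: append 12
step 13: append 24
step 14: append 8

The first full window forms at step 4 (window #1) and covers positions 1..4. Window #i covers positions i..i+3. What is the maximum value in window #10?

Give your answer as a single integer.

step 1: append 0 -> window=[0] (not full yet)
step 2: append 32 -> window=[0, 32] (not full yet)
step 3: append 22 -> window=[0, 32, 22] (not full yet)
step 4: append 5 -> window=[0, 32, 22, 5] -> max=32
step 5: append 29 -> window=[32, 22, 5, 29] -> max=32
step 6: append 23 -> window=[22, 5, 29, 23] -> max=29
step 7: append 1 -> window=[5, 29, 23, 1] -> max=29
step 8: append 40 -> window=[29, 23, 1, 40] -> max=40
step 9: append 23 -> window=[23, 1, 40, 23] -> max=40
step 10: append 13 -> window=[1, 40, 23, 13] -> max=40
step 11: append 17 -> window=[40, 23, 13, 17] -> max=40
step 12: append 12 -> window=[23, 13, 17, 12] -> max=23
step 13: append 24 -> window=[13, 17, 12, 24] -> max=24
Window #10 max = 24

Answer: 24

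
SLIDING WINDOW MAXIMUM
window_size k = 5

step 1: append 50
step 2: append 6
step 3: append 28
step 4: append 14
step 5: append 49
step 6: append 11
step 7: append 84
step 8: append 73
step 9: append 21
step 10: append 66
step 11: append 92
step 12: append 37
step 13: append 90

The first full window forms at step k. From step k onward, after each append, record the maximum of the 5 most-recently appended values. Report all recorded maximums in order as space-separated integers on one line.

step 1: append 50 -> window=[50] (not full yet)
step 2: append 6 -> window=[50, 6] (not full yet)
step 3: append 28 -> window=[50, 6, 28] (not full yet)
step 4: append 14 -> window=[50, 6, 28, 14] (not full yet)
step 5: append 49 -> window=[50, 6, 28, 14, 49] -> max=50
step 6: append 11 -> window=[6, 28, 14, 49, 11] -> max=49
step 7: append 84 -> window=[28, 14, 49, 11, 84] -> max=84
step 8: append 73 -> window=[14, 49, 11, 84, 73] -> max=84
step 9: append 21 -> window=[49, 11, 84, 73, 21] -> max=84
step 10: append 66 -> window=[11, 84, 73, 21, 66] -> max=84
step 11: append 92 -> window=[84, 73, 21, 66, 92] -> max=92
step 12: append 37 -> window=[73, 21, 66, 92, 37] -> max=92
step 13: append 90 -> window=[21, 66, 92, 37, 90] -> max=92

Answer: 50 49 84 84 84 84 92 92 92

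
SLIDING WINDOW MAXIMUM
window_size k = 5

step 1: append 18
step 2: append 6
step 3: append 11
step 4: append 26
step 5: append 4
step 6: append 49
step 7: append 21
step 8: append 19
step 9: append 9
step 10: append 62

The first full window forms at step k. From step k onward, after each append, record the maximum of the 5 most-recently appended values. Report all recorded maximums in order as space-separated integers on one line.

step 1: append 18 -> window=[18] (not full yet)
step 2: append 6 -> window=[18, 6] (not full yet)
step 3: append 11 -> window=[18, 6, 11] (not full yet)
step 4: append 26 -> window=[18, 6, 11, 26] (not full yet)
step 5: append 4 -> window=[18, 6, 11, 26, 4] -> max=26
step 6: append 49 -> window=[6, 11, 26, 4, 49] -> max=49
step 7: append 21 -> window=[11, 26, 4, 49, 21] -> max=49
step 8: append 19 -> window=[26, 4, 49, 21, 19] -> max=49
step 9: append 9 -> window=[4, 49, 21, 19, 9] -> max=49
step 10: append 62 -> window=[49, 21, 19, 9, 62] -> max=62

Answer: 26 49 49 49 49 62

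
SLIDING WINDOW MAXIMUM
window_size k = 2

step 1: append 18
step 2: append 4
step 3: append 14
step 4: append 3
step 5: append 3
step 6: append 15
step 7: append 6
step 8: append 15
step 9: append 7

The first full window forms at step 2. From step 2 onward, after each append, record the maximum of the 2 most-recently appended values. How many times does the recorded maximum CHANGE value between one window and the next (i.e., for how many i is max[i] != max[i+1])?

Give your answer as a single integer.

Answer: 3

Derivation:
step 1: append 18 -> window=[18] (not full yet)
step 2: append 4 -> window=[18, 4] -> max=18
step 3: append 14 -> window=[4, 14] -> max=14
step 4: append 3 -> window=[14, 3] -> max=14
step 5: append 3 -> window=[3, 3] -> max=3
step 6: append 15 -> window=[3, 15] -> max=15
step 7: append 6 -> window=[15, 6] -> max=15
step 8: append 15 -> window=[6, 15] -> max=15
step 9: append 7 -> window=[15, 7] -> max=15
Recorded maximums: 18 14 14 3 15 15 15 15
Changes between consecutive maximums: 3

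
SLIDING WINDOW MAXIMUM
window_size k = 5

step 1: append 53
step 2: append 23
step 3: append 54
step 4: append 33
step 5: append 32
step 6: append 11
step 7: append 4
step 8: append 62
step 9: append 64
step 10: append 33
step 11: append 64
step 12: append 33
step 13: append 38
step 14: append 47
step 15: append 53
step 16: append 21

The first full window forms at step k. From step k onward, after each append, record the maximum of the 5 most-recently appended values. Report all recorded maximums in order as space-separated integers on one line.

step 1: append 53 -> window=[53] (not full yet)
step 2: append 23 -> window=[53, 23] (not full yet)
step 3: append 54 -> window=[53, 23, 54] (not full yet)
step 4: append 33 -> window=[53, 23, 54, 33] (not full yet)
step 5: append 32 -> window=[53, 23, 54, 33, 32] -> max=54
step 6: append 11 -> window=[23, 54, 33, 32, 11] -> max=54
step 7: append 4 -> window=[54, 33, 32, 11, 4] -> max=54
step 8: append 62 -> window=[33, 32, 11, 4, 62] -> max=62
step 9: append 64 -> window=[32, 11, 4, 62, 64] -> max=64
step 10: append 33 -> window=[11, 4, 62, 64, 33] -> max=64
step 11: append 64 -> window=[4, 62, 64, 33, 64] -> max=64
step 12: append 33 -> window=[62, 64, 33, 64, 33] -> max=64
step 13: append 38 -> window=[64, 33, 64, 33, 38] -> max=64
step 14: append 47 -> window=[33, 64, 33, 38, 47] -> max=64
step 15: append 53 -> window=[64, 33, 38, 47, 53] -> max=64
step 16: append 21 -> window=[33, 38, 47, 53, 21] -> max=53

Answer: 54 54 54 62 64 64 64 64 64 64 64 53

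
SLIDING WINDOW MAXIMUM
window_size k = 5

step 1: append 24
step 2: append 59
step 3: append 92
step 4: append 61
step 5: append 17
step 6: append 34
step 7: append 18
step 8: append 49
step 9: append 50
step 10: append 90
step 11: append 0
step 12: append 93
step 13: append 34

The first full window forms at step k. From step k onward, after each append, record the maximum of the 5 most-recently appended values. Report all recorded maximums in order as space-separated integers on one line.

step 1: append 24 -> window=[24] (not full yet)
step 2: append 59 -> window=[24, 59] (not full yet)
step 3: append 92 -> window=[24, 59, 92] (not full yet)
step 4: append 61 -> window=[24, 59, 92, 61] (not full yet)
step 5: append 17 -> window=[24, 59, 92, 61, 17] -> max=92
step 6: append 34 -> window=[59, 92, 61, 17, 34] -> max=92
step 7: append 18 -> window=[92, 61, 17, 34, 18] -> max=92
step 8: append 49 -> window=[61, 17, 34, 18, 49] -> max=61
step 9: append 50 -> window=[17, 34, 18, 49, 50] -> max=50
step 10: append 90 -> window=[34, 18, 49, 50, 90] -> max=90
step 11: append 0 -> window=[18, 49, 50, 90, 0] -> max=90
step 12: append 93 -> window=[49, 50, 90, 0, 93] -> max=93
step 13: append 34 -> window=[50, 90, 0, 93, 34] -> max=93

Answer: 92 92 92 61 50 90 90 93 93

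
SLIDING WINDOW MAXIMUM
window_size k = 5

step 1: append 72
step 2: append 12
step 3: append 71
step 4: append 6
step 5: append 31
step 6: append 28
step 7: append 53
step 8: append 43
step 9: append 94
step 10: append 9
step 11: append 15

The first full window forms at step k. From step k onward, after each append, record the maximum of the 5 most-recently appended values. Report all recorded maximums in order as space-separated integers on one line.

Answer: 72 71 71 53 94 94 94

Derivation:
step 1: append 72 -> window=[72] (not full yet)
step 2: append 12 -> window=[72, 12] (not full yet)
step 3: append 71 -> window=[72, 12, 71] (not full yet)
step 4: append 6 -> window=[72, 12, 71, 6] (not full yet)
step 5: append 31 -> window=[72, 12, 71, 6, 31] -> max=72
step 6: append 28 -> window=[12, 71, 6, 31, 28] -> max=71
step 7: append 53 -> window=[71, 6, 31, 28, 53] -> max=71
step 8: append 43 -> window=[6, 31, 28, 53, 43] -> max=53
step 9: append 94 -> window=[31, 28, 53, 43, 94] -> max=94
step 10: append 9 -> window=[28, 53, 43, 94, 9] -> max=94
step 11: append 15 -> window=[53, 43, 94, 9, 15] -> max=94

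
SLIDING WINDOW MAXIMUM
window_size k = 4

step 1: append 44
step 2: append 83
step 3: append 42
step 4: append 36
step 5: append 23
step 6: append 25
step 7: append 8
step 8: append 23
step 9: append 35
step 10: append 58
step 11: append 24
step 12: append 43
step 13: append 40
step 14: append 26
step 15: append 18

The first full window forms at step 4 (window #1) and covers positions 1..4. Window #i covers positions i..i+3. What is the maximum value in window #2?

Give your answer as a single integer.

Answer: 83

Derivation:
step 1: append 44 -> window=[44] (not full yet)
step 2: append 83 -> window=[44, 83] (not full yet)
step 3: append 42 -> window=[44, 83, 42] (not full yet)
step 4: append 36 -> window=[44, 83, 42, 36] -> max=83
step 5: append 23 -> window=[83, 42, 36, 23] -> max=83
Window #2 max = 83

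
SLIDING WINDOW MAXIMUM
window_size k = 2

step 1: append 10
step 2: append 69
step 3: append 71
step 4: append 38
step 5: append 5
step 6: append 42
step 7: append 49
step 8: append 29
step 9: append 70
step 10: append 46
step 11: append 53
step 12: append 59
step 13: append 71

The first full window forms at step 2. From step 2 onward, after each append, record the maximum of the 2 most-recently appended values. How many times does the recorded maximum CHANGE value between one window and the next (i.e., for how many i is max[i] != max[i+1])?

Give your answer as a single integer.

Answer: 8

Derivation:
step 1: append 10 -> window=[10] (not full yet)
step 2: append 69 -> window=[10, 69] -> max=69
step 3: append 71 -> window=[69, 71] -> max=71
step 4: append 38 -> window=[71, 38] -> max=71
step 5: append 5 -> window=[38, 5] -> max=38
step 6: append 42 -> window=[5, 42] -> max=42
step 7: append 49 -> window=[42, 49] -> max=49
step 8: append 29 -> window=[49, 29] -> max=49
step 9: append 70 -> window=[29, 70] -> max=70
step 10: append 46 -> window=[70, 46] -> max=70
step 11: append 53 -> window=[46, 53] -> max=53
step 12: append 59 -> window=[53, 59] -> max=59
step 13: append 71 -> window=[59, 71] -> max=71
Recorded maximums: 69 71 71 38 42 49 49 70 70 53 59 71
Changes between consecutive maximums: 8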